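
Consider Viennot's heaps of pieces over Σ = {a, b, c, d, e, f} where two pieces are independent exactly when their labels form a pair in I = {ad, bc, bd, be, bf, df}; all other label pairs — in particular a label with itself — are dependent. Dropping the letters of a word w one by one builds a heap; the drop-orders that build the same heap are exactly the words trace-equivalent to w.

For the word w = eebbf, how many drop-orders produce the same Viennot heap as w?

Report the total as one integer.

10

piece 0:e — minimal
piece 1:e rests on {0:e}
piece 2:b — minimal
piece 3:b rests on {2:b}
piece 4:f rests on {1:e}
minimal pieces: {0:e, 2:b}
ways to finish when only these pieces remain (= sum over removing one remaining piece with nothing left below it):
  1 left: {3}→1  {4}→1
  2 left: {1,4}→1  {2,3}→1  {3,4}→2
  3 left: {0,1,4}→1  {1,3,4}→3  {2,3,4}→3
  placing 0:e first → 6 extensions
  placing 2:b first → 4 extensions
total linear extensions = 10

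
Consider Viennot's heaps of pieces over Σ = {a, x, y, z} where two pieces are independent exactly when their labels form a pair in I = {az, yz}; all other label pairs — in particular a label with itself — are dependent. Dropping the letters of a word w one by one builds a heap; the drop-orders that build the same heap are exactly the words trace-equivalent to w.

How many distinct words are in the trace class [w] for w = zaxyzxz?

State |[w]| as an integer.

drop 0:z onto floor
drop 1:a onto floor
drop 2:x onto {0:z, 1:a}
drop 3:y onto {2:x}
drop 4:z onto {2:x}
drop 5:x onto {3:y, 4:z}
drop 6:z onto {5:x}
ground layer = {0:z, 1:a}
drop-orders for the pieces not yet dropped (sum over which currently-grounded one goes next):
  1 to go: {6} 1
  2 to go: {5,6} 1
  3 to go: {3,5,6} 1  {4,5,6} 1
  4 to go: {3,4,5,6} 2
  5 to go: {2,3,4,5,6} 2
  if 0:z drops first: 2 orders
  if 1:a drops first: 2 orders
heap linearizations: 4

4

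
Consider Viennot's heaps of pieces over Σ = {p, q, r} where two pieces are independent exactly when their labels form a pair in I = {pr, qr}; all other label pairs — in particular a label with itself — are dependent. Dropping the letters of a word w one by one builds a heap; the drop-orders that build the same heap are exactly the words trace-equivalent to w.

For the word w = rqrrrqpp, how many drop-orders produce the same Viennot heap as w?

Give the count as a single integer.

drop 0:r onto floor
drop 1:q onto floor
drop 2:r onto {0:r}
drop 3:r onto {2:r}
drop 4:r onto {3:r}
drop 5:q onto {1:q}
drop 6:p onto {5:q}
drop 7:p onto {6:p}
ground layer = {0:r, 1:q}
drop-orders for the pieces not yet dropped (sum over which currently-grounded one goes next):
  1 to go: {4} 1  {7} 1
  2 to go: {3,4} 1  {4,7} 2  {6,7} 1
  3 to go: {2,3,4} 1  {3,4,7} 3  {4,6,7} 3  {5,6,7} 1
  4 to go: {0,2,3,4} 1  {1,5,6,7} 1  {2,3,4,7} 4  {3,4,6,7} 6  {4,5,6,7} 4
  5 to go: {0,2,3,4,7} 5  {1,4,5,6,7} 5  {2,3,4,6,7} 10  {3,4,5,6,7} 10
  6 to go: {0,2,3,4,6,7} 15  {1,3,4,5,6,7} 15  {2,3,4,5,6,7} 20
  if 0:r drops first: 35 orders
  if 1:q drops first: 35 orders
heap linearizations: 70

70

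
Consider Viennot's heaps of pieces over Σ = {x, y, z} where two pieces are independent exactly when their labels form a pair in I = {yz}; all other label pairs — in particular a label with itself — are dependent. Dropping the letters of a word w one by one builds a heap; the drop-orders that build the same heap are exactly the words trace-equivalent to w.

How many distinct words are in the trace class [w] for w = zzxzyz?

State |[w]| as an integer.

0(z) covers ∅
1(z) covers 0:z
2(x) covers 1:z
3(z) covers 2:x
4(y) covers 2:x
5(z) covers 3:z
floor of heap: 0:z
completions by unplaced set U, small U first (add the entries for U minus each lowest piece of U):
  |U|=1: {4}:1  {5}:1
  |U|=2: {3,5}:1  {4,5}:2
  |U|=3: {3,4,5}:3
  |U|=4: {2,3,4,5}:3
  start at 0(z): 3

3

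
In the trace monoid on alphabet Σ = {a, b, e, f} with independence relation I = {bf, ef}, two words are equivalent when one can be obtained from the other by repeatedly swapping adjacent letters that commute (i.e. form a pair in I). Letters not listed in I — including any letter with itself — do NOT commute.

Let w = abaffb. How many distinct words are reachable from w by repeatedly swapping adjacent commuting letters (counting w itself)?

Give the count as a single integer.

3

piece 0:a — minimal
piece 1:b rests on {0:a}
piece 2:a rests on {1:b}
piece 3:f rests on {2:a}
piece 4:f rests on {3:f}
piece 5:b rests on {2:a}
minimal pieces: {0:a}
ways to finish when only these pieces remain (= sum over removing one remaining piece with nothing left below it):
  1 left: {4}→1  {5}→1
  2 left: {3,4}→1  {4,5}→2
  3 left: {3,4,5}→3
  4 left: {2,3,4,5}→3
  placing 0:a first → 3 extensions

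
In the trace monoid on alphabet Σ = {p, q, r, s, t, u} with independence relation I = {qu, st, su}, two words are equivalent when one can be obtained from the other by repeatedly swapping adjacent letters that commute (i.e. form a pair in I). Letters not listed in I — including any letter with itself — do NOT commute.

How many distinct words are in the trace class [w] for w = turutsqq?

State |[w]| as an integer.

0(t) covers ∅
1(u) covers 0:t
2(r) covers 1:u
3(u) covers 2:r
4(t) covers 3:u
5(s) covers 2:r
6(q) covers 4:t, 5:s
7(q) covers 6:q
floor of heap: 0:t
completions by unplaced set U, small U first (add the entries for U minus each lowest piece of U):
  |U|=1: {7}:1
  |U|=2: {6,7}:1
  |U|=3: {4,6,7}:1  {5,6,7}:1
  |U|=4: {3,4,6,7}:1  {4,5,6,7}:2
  |U|=5: {3,4,5,6,7}:3
  |U|=6: {2,3,4,5,6,7}:3
  start at 0(t): 3

3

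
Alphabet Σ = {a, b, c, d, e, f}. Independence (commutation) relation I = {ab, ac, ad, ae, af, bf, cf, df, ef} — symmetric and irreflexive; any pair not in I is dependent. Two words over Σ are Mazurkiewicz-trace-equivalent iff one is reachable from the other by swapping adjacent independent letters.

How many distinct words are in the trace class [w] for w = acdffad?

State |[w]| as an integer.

210

drop 0:a onto floor
drop 1:c onto floor
drop 2:d onto {1:c}
drop 3:f onto floor
drop 4:f onto {3:f}
drop 5:a onto {0:a}
drop 6:d onto {2:d}
ground layer = {0:a, 1:c, 3:f}
drop-orders for the pieces not yet dropped (sum over which currently-grounded one goes next):
  1 to go: {4} 1  {5} 1  {6} 1
  2 to go: {0,5} 1  {2,6} 1  {3,4} 1  {4,5} 2  {4,6} 2  {5,6} 2
  3 to go: {0,4,5} 3  {0,5,6} 3  {1,2,6} 1  {2,4,6} 3  {2,5,6} 3  {3,4,5} 3  {3,4,6} 3  {4,5,6} 6
  4 to go: {0,2,5,6} 6  {0,3,4,5} 6  {0,4,5,6} 12  {1,2,4,6} 4  {1,2,5,6} 4  {2,3,4,6} 6  {2,4,5,6} 12  {3,4,5,6} 12
  5 to go: {0,1,2,5,6} 10  {0,2,4,5,6} 30  {0,3,4,5,6} 30  {1,2,3,4,6} 10  {1,2,4,5,6} 20  {2,3,4,5,6} 30
  if 0:a drops first: 60 orders
  if 1:c drops first: 90 orders
  if 3:f drops first: 60 orders
heap linearizations: 210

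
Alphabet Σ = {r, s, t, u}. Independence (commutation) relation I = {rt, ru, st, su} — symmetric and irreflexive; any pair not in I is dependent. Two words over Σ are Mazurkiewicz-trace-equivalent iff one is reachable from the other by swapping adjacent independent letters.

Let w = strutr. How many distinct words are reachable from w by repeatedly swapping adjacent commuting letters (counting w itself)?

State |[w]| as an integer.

20

#0=s has no predecessor
#1=t has no predecessor
#2=r depends on [0:s]
#3=u depends on [1:t]
#4=t depends on [3:u]
#5=r depends on [2:r]
sources: [0:s, 1:t]
N(rest) = Σ N(rest − s) over sources s of rest; N(one piece) = 1:
  size 1 → [4]=1  [5]=1
  size 2 → [2,5]=1  [3,4]=1  [4,5]=2
  size 3 → [0,2,5]=1  [1,3,4]=1  [2,4,5]=3  [3,4,5]=3
  size 4 → [0,2,4,5]=4  [1,3,4,5]=4  [2,3,4,5]=6
  first=0(s) contributes 10
  first=1(t) contributes 10
|[w]| = 20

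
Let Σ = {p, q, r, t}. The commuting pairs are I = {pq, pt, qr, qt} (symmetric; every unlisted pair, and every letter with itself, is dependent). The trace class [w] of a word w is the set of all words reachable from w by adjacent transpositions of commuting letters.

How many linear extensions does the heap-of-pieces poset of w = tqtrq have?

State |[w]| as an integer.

0(t) covers ∅
1(q) covers ∅
2(t) covers 0:t
3(r) covers 2:t
4(q) covers 1:q
floor of heap: 0:t, 1:q
completions by unplaced set U, small U first (add the entries for U minus each lowest piece of U):
  |U|=1: {3}:1  {4}:1
  |U|=2: {1,4}:1  {2,3}:1  {3,4}:2
  |U|=3: {0,2,3}:1  {1,3,4}:3  {2,3,4}:3
  start at 0(t): 6
  start at 1(q): 4
sum over floor = 10

10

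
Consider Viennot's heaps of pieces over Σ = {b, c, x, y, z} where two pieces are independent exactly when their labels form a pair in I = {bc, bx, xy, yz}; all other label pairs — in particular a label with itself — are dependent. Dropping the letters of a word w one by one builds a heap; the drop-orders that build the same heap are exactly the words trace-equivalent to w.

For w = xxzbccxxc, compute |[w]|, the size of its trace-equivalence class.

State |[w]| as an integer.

drop 0:x onto floor
drop 1:x onto {0:x}
drop 2:z onto {1:x}
drop 3:b onto {2:z}
drop 4:c onto {2:z}
drop 5:c onto {4:c}
drop 6:x onto {5:c}
drop 7:x onto {6:x}
drop 8:c onto {7:x}
ground layer = {0:x}
drop-orders for the pieces not yet dropped (sum over which currently-grounded one goes next):
  1 to go: {3} 1  {8} 1
  2 to go: {3,8} 2  {7,8} 1
  3 to go: {3,7,8} 3  {6,7,8} 1
  4 to go: {3,6,7,8} 4  {5,6,7,8} 1
  5 to go: {3,5,6,7,8} 5  {4,5,6,7,8} 1
  6 to go: {3,4,5,6,7,8} 6
  7 to go: {2,3,4,5,6,7,8} 6
  if 0:x drops first: 6 orders

6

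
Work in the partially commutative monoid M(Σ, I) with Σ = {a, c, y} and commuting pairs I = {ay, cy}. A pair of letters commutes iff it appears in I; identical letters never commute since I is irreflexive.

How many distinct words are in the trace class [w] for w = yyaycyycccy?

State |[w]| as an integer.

462

0(y) covers ∅
1(y) covers 0:y
2(a) covers ∅
3(y) covers 1:y
4(c) covers 2:a
5(y) covers 3:y
6(y) covers 5:y
7(c) covers 4:c
8(c) covers 7:c
9(c) covers 8:c
10(y) covers 6:y
floor of heap: 0:y, 2:a
completions by unplaced set U, small U first (add the entries for U minus each lowest piece of U):
  |U|=1: {9}:1  {10}:1
  |U|=2: {6,10}:1  {8,9}:1  {9,10}:2
  |U|=3: {5,6,10}:1  {6,9,10}:3  {7,8,9}:1  {8,9,10}:3
  |U|=4: {3,5,6,10}:1  {4,7,8,9}:1  {5,6,9,10}:4  {6,8,9,10}:6  {7,8,9,10}:4
  |U|=5: {1,3,5,6,10}:1  {2,4,7,8,9}:1  {3,5,6,9,10}:5  {4,7,8,9,10}:5  {5,6,8,9,10}:10  {6,7,8,9,10}:10
  |U|=6: {0,1,3,5,6,10}:1  {1,3,5,6,9,10}:6  {2,4,7,8,9,10}:6  {3,5,6,8,9,10}:15  {4,6,7,8,9,10}:15  {5,6,7,8,9,10}:20
  |U|=7: {0,1,3,5,6,9,10}:7  {1,3,5,6,8,9,10}:21  {2,4,6,7,8,9,10}:21  {3,5,6,7,8,9,10}:35  {4,5,6,7,8,9,10}:35
  |U|=8: {0,1,3,5,6,8,9,10}:28  {1,3,5,6,7,8,9,10}:56  {2,4,5,6,7,8,9,10}:56  {3,4,5,6,7,8,9,10}:70
  |U|=9: {0,1,3,5,6,7,8,9,10}:84  {1,3,4,5,6,7,8,9,10}:126  {2,3,4,5,6,7,8,9,10}:126
  start at 0(y): 252
  start at 2(a): 210
sum over floor = 462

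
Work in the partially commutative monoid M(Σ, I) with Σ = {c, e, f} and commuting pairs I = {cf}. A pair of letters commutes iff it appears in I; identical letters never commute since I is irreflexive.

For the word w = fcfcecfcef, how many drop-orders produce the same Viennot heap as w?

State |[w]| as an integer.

#0=f has no predecessor
#1=c has no predecessor
#2=f depends on [0:f]
#3=c depends on [1:c]
#4=e depends on [2:f, 3:c]
#5=c depends on [4:e]
#6=f depends on [4:e]
#7=c depends on [5:c]
#8=e depends on [6:f, 7:c]
#9=f depends on [8:e]
sources: [0:f, 1:c]
N(rest) = Σ N(rest − s) over sources s of rest; N(one piece) = 1:
  size 1 → [9]=1
  size 2 → [8,9]=1
  size 3 → [6,8,9]=1  [7,8,9]=1
  size 4 → [5,7,8,9]=1  [6,7,8,9]=2
  size 5 → [5,6,7,8,9]=3
  size 6 → [4,5,6,7,8,9]=3
  size 7 → [2,4,5,6,7,8,9]=3  [3,4,5,6,7,8,9]=3
  size 8 → [0,2,4,5,6,7,8,9]=3  [1,3,4,5,6,7,8,9]=3  [2,3,4,5,6,7,8,9]=6
  first=0(f) contributes 9
  first=1(c) contributes 9
|[w]| = 18

18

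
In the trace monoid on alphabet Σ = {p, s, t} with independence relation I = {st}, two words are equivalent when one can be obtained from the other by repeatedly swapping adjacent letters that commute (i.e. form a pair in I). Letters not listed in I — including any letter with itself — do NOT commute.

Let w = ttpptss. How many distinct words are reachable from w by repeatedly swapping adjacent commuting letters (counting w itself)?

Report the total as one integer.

3

#0=t has no predecessor
#1=t depends on [0:t]
#2=p depends on [1:t]
#3=p depends on [2:p]
#4=t depends on [3:p]
#5=s depends on [3:p]
#6=s depends on [5:s]
sources: [0:t]
N(rest) = Σ N(rest − s) over sources s of rest; N(one piece) = 1:
  size 1 → [4]=1  [6]=1
  size 2 → [4,6]=2  [5,6]=1
  size 3 → [4,5,6]=3
  size 4 → [3,4,5,6]=3
  size 5 → [2,3,4,5,6]=3
  first=0(t) contributes 3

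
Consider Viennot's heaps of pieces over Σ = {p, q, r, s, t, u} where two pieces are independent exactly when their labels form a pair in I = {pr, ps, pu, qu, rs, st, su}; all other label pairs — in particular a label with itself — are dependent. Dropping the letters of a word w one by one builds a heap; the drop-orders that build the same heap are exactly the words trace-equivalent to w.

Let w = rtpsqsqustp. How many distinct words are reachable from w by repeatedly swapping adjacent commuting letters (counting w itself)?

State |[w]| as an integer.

drop 0:r onto floor
drop 1:t onto {0:r}
drop 2:p onto {1:t}
drop 3:s onto floor
drop 4:q onto {2:p, 3:s}
drop 5:s onto {4:q}
drop 6:q onto {5:s}
drop 7:u onto {1:t}
drop 8:s onto {6:q}
drop 9:t onto {6:q, 7:u}
drop 10:p onto {9:t}
ground layer = {0:r, 3:s}
drop-orders for the pieces not yet dropped (sum over which currently-grounded one goes next):
  1 to go: {8} 1  {10} 1
  2 to go: {8,10} 2  {9,10} 1
  3 to go: {7,9,10} 1  {8,9,10} 3
  4 to go: {6,8,9,10} 3  {7,8,9,10} 4
  5 to go: {5,6,8,9,10} 3  {6,7,8,9,10} 7
  6 to go: {4,5,6,8,9,10} 3  {5,6,7,8,9,10} 10
  7 to go: {2,4,5,6,8,9,10} 3  {3,4,5,6,8,9,10} 3  {4,5,6,7,8,9,10} 13
  8 to go: {2,3,4,5,6,8,9,10} 6  {2,4,5,6,7,8,9,10} 16  {3,4,5,6,7,8,9,10} 16
  9 to go: {1,2,4,5,6,7,8,9,10} 16  {2,3,4,5,6,7,8,9,10} 38
  if 0:r drops first: 54 orders
  if 3:s drops first: 16 orders
heap linearizations: 70

70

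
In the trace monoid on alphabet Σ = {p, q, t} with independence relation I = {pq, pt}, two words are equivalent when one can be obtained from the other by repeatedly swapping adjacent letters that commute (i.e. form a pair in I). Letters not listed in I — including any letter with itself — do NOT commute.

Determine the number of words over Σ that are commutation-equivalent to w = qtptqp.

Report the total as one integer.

15

0(q) covers ∅
1(t) covers 0:q
2(p) covers ∅
3(t) covers 1:t
4(q) covers 3:t
5(p) covers 2:p
floor of heap: 0:q, 2:p
completions by unplaced set U, small U first (add the entries for U minus each lowest piece of U):
  |U|=1: {4}:1  {5}:1
  |U|=2: {2,5}:1  {3,4}:1  {4,5}:2
  |U|=3: {1,3,4}:1  {2,4,5}:3  {3,4,5}:3
  |U|=4: {0,1,3,4}:1  {1,3,4,5}:4  {2,3,4,5}:6
  start at 0(q): 10
  start at 2(p): 5
sum over floor = 15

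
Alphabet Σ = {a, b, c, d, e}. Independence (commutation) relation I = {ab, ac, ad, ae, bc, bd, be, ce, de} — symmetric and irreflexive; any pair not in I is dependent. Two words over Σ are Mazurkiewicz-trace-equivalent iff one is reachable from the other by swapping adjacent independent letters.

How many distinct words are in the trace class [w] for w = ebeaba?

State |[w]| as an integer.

90

0(e) covers ∅
1(b) covers ∅
2(e) covers 0:e
3(a) covers ∅
4(b) covers 1:b
5(a) covers 3:a
floor of heap: 0:e, 1:b, 3:a
completions by unplaced set U, small U first (add the entries for U minus each lowest piece of U):
  |U|=1: {2}:1  {4}:1  {5}:1
  |U|=2: {0,2}:1  {1,4}:1  {2,4}:2  {2,5}:2  {3,5}:1  {4,5}:2
  |U|=3: {0,2,4}:3  {0,2,5}:3  {1,2,4}:3  {1,4,5}:3  {2,3,5}:3  {2,4,5}:6  {3,4,5}:3
  |U|=4: {0,1,2,4}:6  {0,2,3,5}:6  {0,2,4,5}:12  {1,2,4,5}:12  {1,3,4,5}:6  {2,3,4,5}:12
  start at 0(e): 30
  start at 1(b): 30
  start at 3(a): 30
sum over floor = 90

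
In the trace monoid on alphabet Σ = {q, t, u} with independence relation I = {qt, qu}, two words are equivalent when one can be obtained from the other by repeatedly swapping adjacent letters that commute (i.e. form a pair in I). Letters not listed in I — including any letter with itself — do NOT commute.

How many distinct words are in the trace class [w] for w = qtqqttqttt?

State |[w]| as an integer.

drop 0:q onto floor
drop 1:t onto floor
drop 2:q onto {0:q}
drop 3:q onto {2:q}
drop 4:t onto {1:t}
drop 5:t onto {4:t}
drop 6:q onto {3:q}
drop 7:t onto {5:t}
drop 8:t onto {7:t}
drop 9:t onto {8:t}
ground layer = {0:q, 1:t}
drop-orders for the pieces not yet dropped (sum over which currently-grounded one goes next):
  1 to go: {6} 1  {9} 1
  2 to go: {3,6} 1  {6,9} 2  {8,9} 1
  3 to go: {2,3,6} 1  {3,6,9} 3  {6,8,9} 3  {7,8,9} 1
  4 to go: {0,2,3,6} 1  {2,3,6,9} 4  {3,6,8,9} 6  {5,7,8,9} 1  {6,7,8,9} 4
  5 to go: {0,2,3,6,9} 5  {2,3,6,8,9} 10  {3,6,7,8,9} 10  {4,5,7,8,9} 1  {5,6,7,8,9} 5
  6 to go: {0,2,3,6,8,9} 15  {1,4,5,7,8,9} 1  {2,3,6,7,8,9} 20  {3,5,6,7,8,9} 15  {4,5,6,7,8,9} 6
  7 to go: {0,2,3,6,7,8,9} 35  {1,4,5,6,7,8,9} 7  {2,3,5,6,7,8,9} 35  {3,4,5,6,7,8,9} 21
  8 to go: {0,2,3,5,6,7,8,9} 70  {1,3,4,5,6,7,8,9} 28  {2,3,4,5,6,7,8,9} 56
  if 0:q drops first: 84 orders
  if 1:t drops first: 126 orders
heap linearizations: 210

210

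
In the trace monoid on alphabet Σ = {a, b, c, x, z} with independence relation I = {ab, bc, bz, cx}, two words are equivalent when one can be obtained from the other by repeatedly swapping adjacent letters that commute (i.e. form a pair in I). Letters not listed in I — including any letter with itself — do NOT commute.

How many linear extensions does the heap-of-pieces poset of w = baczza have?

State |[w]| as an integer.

6

piece 0:b — minimal
piece 1:a — minimal
piece 2:c rests on {1:a}
piece 3:z rests on {2:c}
piece 4:z rests on {3:z}
piece 5:a rests on {4:z}
minimal pieces: {0:b, 1:a}
ways to finish when only these pieces remain (= sum over removing one remaining piece with nothing left below it):
  1 left: {0}→1  {5}→1
  2 left: {0,5}→2  {4,5}→1
  3 left: {0,4,5}→3  {3,4,5}→1
  4 left: {0,3,4,5}→4  {2,3,4,5}→1
  placing 0:b first → 1 extensions
  placing 1:a first → 5 extensions
total linear extensions = 6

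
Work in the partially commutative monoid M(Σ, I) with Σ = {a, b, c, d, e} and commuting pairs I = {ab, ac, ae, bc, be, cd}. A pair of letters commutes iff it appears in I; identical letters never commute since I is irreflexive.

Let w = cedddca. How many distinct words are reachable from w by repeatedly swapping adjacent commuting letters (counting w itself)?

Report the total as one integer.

5

0(c) covers ∅
1(e) covers 0:c
2(d) covers 1:e
3(d) covers 2:d
4(d) covers 3:d
5(c) covers 1:e
6(a) covers 4:d
floor of heap: 0:c
completions by unplaced set U, small U first (add the entries for U minus each lowest piece of U):
  |U|=1: {5}:1  {6}:1
  |U|=2: {4,6}:1  {5,6}:2
  |U|=3: {3,4,6}:1  {4,5,6}:3
  |U|=4: {2,3,4,6}:1  {3,4,5,6}:4
  |U|=5: {2,3,4,5,6}:5
  start at 0(c): 5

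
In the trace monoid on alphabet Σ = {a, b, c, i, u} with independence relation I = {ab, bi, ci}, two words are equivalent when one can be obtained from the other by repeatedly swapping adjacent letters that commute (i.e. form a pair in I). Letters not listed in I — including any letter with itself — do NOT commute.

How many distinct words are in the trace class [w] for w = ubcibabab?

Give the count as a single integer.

0(u) covers ∅
1(b) covers 0:u
2(c) covers 1:b
3(i) covers 0:u
4(b) covers 2:c
5(a) covers 2:c, 3:i
6(b) covers 4:b
7(a) covers 5:a
8(b) covers 6:b
floor of heap: 0:u
completions by unplaced set U, small U first (add the entries for U minus each lowest piece of U):
  |U|=1: {7}:1  {8}:1
  |U|=2: {5,7}:1  {6,8}:1  {7,8}:2
  |U|=3: {3,5,7}:1  {4,6,8}:1  {5,7,8}:3  {6,7,8}:3
  |U|=4: {3,5,7,8}:4  {4,6,7,8}:4  {5,6,7,8}:6
  |U|=5: {3,5,6,7,8}:10  {4,5,6,7,8}:10
  |U|=6: {2,4,5,6,7,8}:10  {3,4,5,6,7,8}:20
  |U|=7: {1,2,4,5,6,7,8}:10  {2,3,4,5,6,7,8}:30
  start at 0(u): 40

40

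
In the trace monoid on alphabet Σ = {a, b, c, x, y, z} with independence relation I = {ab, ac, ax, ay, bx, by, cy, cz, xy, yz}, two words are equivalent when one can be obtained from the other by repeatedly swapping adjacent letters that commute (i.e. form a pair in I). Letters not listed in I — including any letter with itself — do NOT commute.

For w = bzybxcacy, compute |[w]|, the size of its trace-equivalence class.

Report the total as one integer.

360

piece 0:b — minimal
piece 1:z rests on {0:b}
piece 2:y — minimal
piece 3:b rests on {1:z}
piece 4:x rests on {1:z}
piece 5:c rests on {3:b, 4:x}
piece 6:a rests on {1:z}
piece 7:c rests on {5:c}
piece 8:y rests on {2:y}
minimal pieces: {0:b, 2:y}
ways to finish when only these pieces remain (= sum over removing one remaining piece with nothing left below it):
  1 left: {6}→1  {7}→1  {8}→1
  2 left: {2,8}→1  {5,7}→1  {6,7}→2  {6,8}→2  {7,8}→2
  3 left: {2,6,8}→3  {2,7,8}→3  {3,5,7}→1  {4,5,7}→1  {5,6,7}→3  {5,7,8}→3  {6,7,8}→6
  4 left: {2,5,7,8}→6  {2,6,7,8}→12  {3,4,5,7}→2  {3,5,6,7}→4  {3,5,7,8}→4  {4,5,6,7}→4  {4,5,7,8}→4  {5,6,7,8}→12
  5 left: {2,3,5,7,8}→10  {2,4,5,7,8}→10  {2,5,6,7,8}→30  {3,4,5,6,7}→10  {3,4,5,7,8}→10  {3,5,6,7,8}→20  {4,5,6,7,8}→20
  6 left: {1,3,4,5,6,7}→10  {2,3,4,5,7,8}→30  {2,3,5,6,7,8}→60  {2,4,5,6,7,8}→60  {3,4,5,6,7,8}→60
  7 left: {0,1,3,4,5,6,7}→10  {1,3,4,5,6,7,8}→70  {2,3,4,5,6,7,8}→210
  placing 0:b first → 280 extensions
  placing 2:y first → 80 extensions
total linear extensions = 360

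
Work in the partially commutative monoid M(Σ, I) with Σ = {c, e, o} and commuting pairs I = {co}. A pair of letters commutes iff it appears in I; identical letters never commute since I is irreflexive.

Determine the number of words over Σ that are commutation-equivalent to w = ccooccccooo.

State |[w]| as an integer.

462

drop 0:c onto floor
drop 1:c onto {0:c}
drop 2:o onto floor
drop 3:o onto {2:o}
drop 4:c onto {1:c}
drop 5:c onto {4:c}
drop 6:c onto {5:c}
drop 7:c onto {6:c}
drop 8:o onto {3:o}
drop 9:o onto {8:o}
drop 10:o onto {9:o}
ground layer = {0:c, 2:o}
drop-orders for the pieces not yet dropped (sum over which currently-grounded one goes next):
  1 to go: {7} 1  {10} 1
  2 to go: {6,7} 1  {7,10} 2  {9,10} 1
  3 to go: {5,6,7} 1  {6,7,10} 3  {7,9,10} 3  {8,9,10} 1
  4 to go: {3,8,9,10} 1  {4,5,6,7} 1  {5,6,7,10} 4  {6,7,9,10} 6  {7,8,9,10} 4
  5 to go: {1,4,5,6,7} 1  {2,3,8,9,10} 1  {3,7,8,9,10} 5  {4,5,6,7,10} 5  {5,6,7,9,10} 10  {6,7,8,9,10} 10
  6 to go: {0,1,4,5,6,7} 1  {1,4,5,6,7,10} 6  {2,3,7,8,9,10} 6  {3,6,7,8,9,10} 15  {4,5,6,7,9,10} 15  {5,6,7,8,9,10} 20
  7 to go: {0,1,4,5,6,7,10} 7  {1,4,5,6,7,9,10} 21  {2,3,6,7,8,9,10} 21  {3,5,6,7,8,9,10} 35  {4,5,6,7,8,9,10} 35
  8 to go: {0,1,4,5,6,7,9,10} 28  {1,4,5,6,7,8,9,10} 56  {2,3,5,6,7,8,9,10} 56  {3,4,5,6,7,8,9,10} 70
  9 to go: {0,1,4,5,6,7,8,9,10} 84  {1,3,4,5,6,7,8,9,10} 126  {2,3,4,5,6,7,8,9,10} 126
  if 0:c drops first: 252 orders
  if 2:o drops first: 210 orders
heap linearizations: 462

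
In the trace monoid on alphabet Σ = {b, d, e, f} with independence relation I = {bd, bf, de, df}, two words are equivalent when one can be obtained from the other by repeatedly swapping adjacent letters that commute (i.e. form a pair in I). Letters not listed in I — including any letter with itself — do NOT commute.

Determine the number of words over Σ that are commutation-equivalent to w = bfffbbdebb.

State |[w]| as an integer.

#0=b has no predecessor
#1=f has no predecessor
#2=f depends on [1:f]
#3=f depends on [2:f]
#4=b depends on [0:b]
#5=b depends on [4:b]
#6=d has no predecessor
#7=e depends on [3:f, 5:b]
#8=b depends on [7:e]
#9=b depends on [8:b]
sources: [0:b, 1:f, 6:d]
N(rest) = Σ N(rest − s) over sources s of rest; N(one piece) = 1:
  size 1 → [6]=1  [9]=1
  size 2 → [6,9]=2  [8,9]=1
  size 3 → [6,8,9]=3  [7,8,9]=1
  size 4 → [3,7,8,9]=1  [5,7,8,9]=1  [6,7,8,9]=4
  size 5 → [2,3,7,8,9]=1  [3,5,7,8,9]=2  [3,6,7,8,9]=5  [4,5,7,8,9]=1  [5,6,7,8,9]=5
  size 6 → [0,4,5,7,8,9]=1  [1,2,3,7,8,9]=1  [2,3,5,7,8,9]=3  [2,3,6,7,8,9]=6  [3,4,5,7,8,9]=3  [3,5,6,7,8,9]=12  [4,5,6,7,8,9]=6
  size 7 → [0,3,4,5,7,8,9]=4  [0,4,5,6,7,8,9]=7  [1,2,3,5,7,8,9]=4  [1,2,3,6,7,8,9]=7  [2,3,4,5,7,8,9]=6  [2,3,5,6,7,8,9]=21  [3,4,5,6,7,8,9]=21
  size 8 → [0,2,3,4,5,7,8,9]=10  [0,3,4,5,6,7,8,9]=32  [1,2,3,4,5,7,8,9]=10  [1,2,3,5,6,7,8,9]=32  [2,3,4,5,6,7,8,9]=48
  first=0(b) contributes 90
  first=1(f) contributes 90
  first=6(d) contributes 20
|[w]| = 200

200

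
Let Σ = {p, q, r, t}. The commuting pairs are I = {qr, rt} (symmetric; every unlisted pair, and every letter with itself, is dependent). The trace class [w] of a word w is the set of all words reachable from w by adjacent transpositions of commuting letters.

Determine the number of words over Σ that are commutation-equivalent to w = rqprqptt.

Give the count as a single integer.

#0=r has no predecessor
#1=q has no predecessor
#2=p depends on [0:r, 1:q]
#3=r depends on [2:p]
#4=q depends on [2:p]
#5=p depends on [3:r, 4:q]
#6=t depends on [5:p]
#7=t depends on [6:t]
sources: [0:r, 1:q]
N(rest) = Σ N(rest − s) over sources s of rest; N(one piece) = 1:
  size 1 → [7]=1
  size 2 → [6,7]=1
  size 3 → [5,6,7]=1
  size 4 → [3,5,6,7]=1  [4,5,6,7]=1
  size 5 → [3,4,5,6,7]=2
  size 6 → [2,3,4,5,6,7]=2
  first=0(r) contributes 2
  first=1(q) contributes 2
|[w]| = 4

4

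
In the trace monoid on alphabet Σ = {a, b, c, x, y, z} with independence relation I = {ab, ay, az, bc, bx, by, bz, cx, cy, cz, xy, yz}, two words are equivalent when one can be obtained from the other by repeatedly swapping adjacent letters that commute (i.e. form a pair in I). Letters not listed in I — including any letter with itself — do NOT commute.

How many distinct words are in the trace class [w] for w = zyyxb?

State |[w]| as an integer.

30

drop 0:z onto floor
drop 1:y onto floor
drop 2:y onto {1:y}
drop 3:x onto {0:z}
drop 4:b onto floor
ground layer = {0:z, 1:y, 4:b}
drop-orders for the pieces not yet dropped (sum over which currently-grounded one goes next):
  1 to go: {2} 1  {3} 1  {4} 1
  2 to go: {0,3} 1  {1,2} 1  {2,3} 2  {2,4} 2  {3,4} 2
  3 to go: {0,2,3} 3  {0,3,4} 3  {1,2,3} 3  {1,2,4} 3  {2,3,4} 6
  if 0:z drops first: 12 orders
  if 1:y drops first: 12 orders
  if 4:b drops first: 6 orders
heap linearizations: 30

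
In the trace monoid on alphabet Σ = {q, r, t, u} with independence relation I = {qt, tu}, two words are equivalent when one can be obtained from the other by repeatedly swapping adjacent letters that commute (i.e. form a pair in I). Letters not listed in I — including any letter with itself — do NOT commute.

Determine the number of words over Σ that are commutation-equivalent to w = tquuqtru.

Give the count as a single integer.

#0=t has no predecessor
#1=q has no predecessor
#2=u depends on [1:q]
#3=u depends on [2:u]
#4=q depends on [3:u]
#5=t depends on [0:t]
#6=r depends on [4:q, 5:t]
#7=u depends on [6:r]
sources: [0:t, 1:q]
N(rest) = Σ N(rest − s) over sources s of rest; N(one piece) = 1:
  size 1 → [7]=1
  size 2 → [6,7]=1
  size 3 → [4,6,7]=1  [5,6,7]=1
  size 4 → [0,5,6,7]=1  [3,4,6,7]=1  [4,5,6,7]=2
  size 5 → [0,4,5,6,7]=3  [2,3,4,6,7]=1  [3,4,5,6,7]=3
  size 6 → [0,3,4,5,6,7]=6  [1,2,3,4,6,7]=1  [2,3,4,5,6,7]=4
  first=0(t) contributes 5
  first=1(q) contributes 10
|[w]| = 15

15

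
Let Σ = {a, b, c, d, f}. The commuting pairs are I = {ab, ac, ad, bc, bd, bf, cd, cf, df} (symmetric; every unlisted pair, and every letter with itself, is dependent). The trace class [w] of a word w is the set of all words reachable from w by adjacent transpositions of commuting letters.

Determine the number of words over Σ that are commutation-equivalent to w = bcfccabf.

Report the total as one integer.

560

#0=b has no predecessor
#1=c has no predecessor
#2=f has no predecessor
#3=c depends on [1:c]
#4=c depends on [3:c]
#5=a depends on [2:f]
#6=b depends on [0:b]
#7=f depends on [5:a]
sources: [0:b, 1:c, 2:f]
N(rest) = Σ N(rest − s) over sources s of rest; N(one piece) = 1:
  size 1 → [4]=1  [6]=1  [7]=1
  size 2 → [0,6]=1  [3,4]=1  [4,6]=2  [4,7]=2  [5,7]=1  [6,7]=2
  size 3 → [0,4,6]=3  [0,6,7]=3  [1,3,4]=1  [2,5,7]=1  [3,4,6]=3  [3,4,7]=3  [4,5,7]=3  [4,6,7]=6  [5,6,7]=3
  size 4 → [0,3,4,6]=6  [0,4,6,7]=12  [0,5,6,7]=6  [1,3,4,6]=4  [1,3,4,7]=4  [2,4,5,7]=4  [2,5,6,7]=4  [3,4,5,7]=6  [3,4,6,7]=12  [4,5,6,7]=12
  size 5 → [0,1,3,4,6]=10  [0,2,5,6,7]=10  [0,3,4,6,7]=30  [0,4,5,6,7]=30  [1,3,4,5,7]=10  [1,3,4,6,7]=20  [2,3,4,5,7]=10  [2,4,5,6,7]=20  [3,4,5,6,7]=30
  size 6 → [0,1,3,4,6,7]=60  [0,2,4,5,6,7]=60  [0,3,4,5,6,7]=90  [1,2,3,4,5,7]=20  [1,3,4,5,6,7]=60  [2,3,4,5,6,7]=60
  first=0(b) contributes 140
  first=1(c) contributes 210
  first=2(f) contributes 210
|[w]| = 560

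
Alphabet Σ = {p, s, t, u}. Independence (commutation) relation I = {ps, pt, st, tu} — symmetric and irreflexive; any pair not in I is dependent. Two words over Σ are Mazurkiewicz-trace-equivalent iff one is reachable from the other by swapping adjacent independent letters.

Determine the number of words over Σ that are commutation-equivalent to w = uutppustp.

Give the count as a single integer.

72

drop 0:u onto floor
drop 1:u onto {0:u}
drop 2:t onto floor
drop 3:p onto {1:u}
drop 4:p onto {3:p}
drop 5:u onto {4:p}
drop 6:s onto {5:u}
drop 7:t onto {2:t}
drop 8:p onto {5:u}
ground layer = {0:u, 2:t}
drop-orders for the pieces not yet dropped (sum over which currently-grounded one goes next):
  1 to go: {6} 1  {7} 1  {8} 1
  2 to go: {2,7} 1  {6,7} 2  {6,8} 2  {7,8} 2
  3 to go: {2,6,7} 3  {2,7,8} 3  {5,6,8} 2  {6,7,8} 6
  4 to go: {2,6,7,8} 12  {4,5,6,8} 2  {5,6,7,8} 8
  5 to go: {2,5,6,7,8} 20  {3,4,5,6,8} 2  {4,5,6,7,8} 10
  6 to go: {1,3,4,5,6,8} 2  {2,4,5,6,7,8} 30  {3,4,5,6,7,8} 12
  7 to go: {0,1,3,4,5,6,8} 2  {1,3,4,5,6,7,8} 14  {2,3,4,5,6,7,8} 42
  if 0:u drops first: 56 orders
  if 2:t drops first: 16 orders
heap linearizations: 72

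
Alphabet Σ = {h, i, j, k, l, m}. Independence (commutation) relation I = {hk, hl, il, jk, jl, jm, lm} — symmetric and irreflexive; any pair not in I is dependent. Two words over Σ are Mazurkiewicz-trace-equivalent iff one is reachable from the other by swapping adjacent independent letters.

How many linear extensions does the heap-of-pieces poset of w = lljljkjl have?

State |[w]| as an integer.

56

0(l) covers ∅
1(l) covers 0:l
2(j) covers ∅
3(l) covers 1:l
4(j) covers 2:j
5(k) covers 3:l
6(j) covers 4:j
7(l) covers 5:k
floor of heap: 0:l, 2:j
completions by unplaced set U, small U first (add the entries for U minus each lowest piece of U):
  |U|=1: {6}:1  {7}:1
  |U|=2: {4,6}:1  {5,7}:1  {6,7}:2
  |U|=3: {2,4,6}:1  {3,5,7}:1  {4,6,7}:3  {5,6,7}:3
  |U|=4: {1,3,5,7}:1  {2,4,6,7}:4  {3,5,6,7}:4  {4,5,6,7}:6
  |U|=5: {0,1,3,5,7}:1  {1,3,5,6,7}:5  {2,4,5,6,7}:10  {3,4,5,6,7}:10
  |U|=6: {0,1,3,5,6,7}:6  {1,3,4,5,6,7}:15  {2,3,4,5,6,7}:20
  start at 0(l): 35
  start at 2(j): 21
sum over floor = 56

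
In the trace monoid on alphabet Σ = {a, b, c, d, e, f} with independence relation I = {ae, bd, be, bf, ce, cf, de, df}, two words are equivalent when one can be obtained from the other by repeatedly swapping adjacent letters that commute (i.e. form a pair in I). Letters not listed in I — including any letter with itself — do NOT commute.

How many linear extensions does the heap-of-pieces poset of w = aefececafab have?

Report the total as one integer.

piece 0:a — minimal
piece 1:e — minimal
piece 2:f rests on {0:a, 1:e}
piece 3:e rests on {2:f}
piece 4:c rests on {0:a}
piece 5:e rests on {3:e}
piece 6:c rests on {4:c}
piece 7:a rests on {2:f, 6:c}
piece 8:f rests on {5:e, 7:a}
piece 9:a rests on {8:f}
piece 10:b rests on {9:a}
minimal pieces: {0:a, 1:e}
ways to finish when only these pieces remain (= sum over removing one remaining piece with nothing left below it):
  1 left: {10}→1
  2 left: {9,10}→1
  3 left: {8,9,10}→1
  4 left: {5,8,9,10}→1  {7,8,9,10}→1
  5 left: {3,5,8,9,10}→1  {5,7,8,9,10}→2  {6,7,8,9,10}→1
  6 left: {3,5,7,8,9,10}→3  {4,6,7,8,9,10}→1  {5,6,7,8,9,10}→3
  7 left: {2,3,5,7,8,9,10}→3  {3,5,6,7,8,9,10}→6  {4,5,6,7,8,9,10}→4
  8 left: {1,2,3,5,7,8,9,10}→3  {2,3,5,6,7,8,9,10}→9  {3,4,5,6,7,8,9,10}→10
  9 left: {1,2,3,5,6,7,8,9,10}→12  {2,3,4,5,6,7,8,9,10}→19
  placing 0:a first → 31 extensions
  placing 1:e first → 19 extensions
total linear extensions = 50

50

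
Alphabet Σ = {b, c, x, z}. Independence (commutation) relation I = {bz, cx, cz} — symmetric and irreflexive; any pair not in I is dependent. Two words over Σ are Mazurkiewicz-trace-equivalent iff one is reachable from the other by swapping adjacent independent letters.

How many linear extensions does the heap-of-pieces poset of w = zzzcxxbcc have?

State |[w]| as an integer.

#0=z has no predecessor
#1=z depends on [0:z]
#2=z depends on [1:z]
#3=c has no predecessor
#4=x depends on [2:z]
#5=x depends on [4:x]
#6=b depends on [3:c, 5:x]
#7=c depends on [6:b]
#8=c depends on [7:c]
sources: [0:z, 3:c]
N(rest) = Σ N(rest − s) over sources s of rest; N(one piece) = 1:
  size 1 → [8]=1
  size 2 → [7,8]=1
  size 3 → [6,7,8]=1
  size 4 → [3,6,7,8]=1  [5,6,7,8]=1
  size 5 → [3,5,6,7,8]=2  [4,5,6,7,8]=1
  size 6 → [2,4,5,6,7,8]=1  [3,4,5,6,7,8]=3
  size 7 → [1,2,4,5,6,7,8]=1  [2,3,4,5,6,7,8]=4
  first=0(z) contributes 5
  first=3(c) contributes 1
|[w]| = 6

6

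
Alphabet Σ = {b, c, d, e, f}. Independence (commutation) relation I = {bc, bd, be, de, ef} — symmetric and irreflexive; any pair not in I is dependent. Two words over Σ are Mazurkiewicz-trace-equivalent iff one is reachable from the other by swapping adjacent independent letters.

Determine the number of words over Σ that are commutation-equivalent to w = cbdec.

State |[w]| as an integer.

#0=c has no predecessor
#1=b has no predecessor
#2=d depends on [0:c]
#3=e depends on [0:c]
#4=c depends on [2:d, 3:e]
sources: [0:c, 1:b]
N(rest) = Σ N(rest − s) over sources s of rest; N(one piece) = 1:
  size 1 → [1]=1  [4]=1
  size 2 → [1,4]=2  [2,4]=1  [3,4]=1
  size 3 → [1,2,4]=3  [1,3,4]=3  [2,3,4]=2
  first=0(c) contributes 8
  first=1(b) contributes 2
|[w]| = 10

10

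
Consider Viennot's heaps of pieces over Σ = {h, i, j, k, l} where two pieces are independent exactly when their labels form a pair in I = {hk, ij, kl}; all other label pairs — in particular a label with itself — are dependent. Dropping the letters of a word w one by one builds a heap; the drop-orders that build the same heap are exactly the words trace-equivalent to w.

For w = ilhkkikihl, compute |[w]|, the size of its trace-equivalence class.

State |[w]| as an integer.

6

0(i) covers ∅
1(l) covers 0:i
2(h) covers 1:l
3(k) covers 0:i
4(k) covers 3:k
5(i) covers 2:h, 4:k
6(k) covers 5:i
7(i) covers 6:k
8(h) covers 7:i
9(l) covers 8:h
floor of heap: 0:i
completions by unplaced set U, small U first (add the entries for U minus each lowest piece of U):
  |U|=1: {9}:1
  |U|=2: {8,9}:1
  |U|=3: {7,8,9}:1
  |U|=4: {6,7,8,9}:1
  |U|=5: {5,6,7,8,9}:1
  |U|=6: {2,5,6,7,8,9}:1  {4,5,6,7,8,9}:1
  |U|=7: {1,2,5,6,7,8,9}:1  {2,4,5,6,7,8,9}:2  {3,4,5,6,7,8,9}:1
  |U|=8: {1,2,4,5,6,7,8,9}:3  {2,3,4,5,6,7,8,9}:3
  start at 0(i): 6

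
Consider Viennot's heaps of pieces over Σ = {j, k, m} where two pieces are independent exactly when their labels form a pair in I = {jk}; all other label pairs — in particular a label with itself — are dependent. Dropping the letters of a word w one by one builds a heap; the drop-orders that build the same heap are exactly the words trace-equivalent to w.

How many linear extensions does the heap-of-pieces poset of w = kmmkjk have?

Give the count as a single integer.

piece 0:k — minimal
piece 1:m rests on {0:k}
piece 2:m rests on {1:m}
piece 3:k rests on {2:m}
piece 4:j rests on {2:m}
piece 5:k rests on {3:k}
minimal pieces: {0:k}
ways to finish when only these pieces remain (= sum over removing one remaining piece with nothing left below it):
  1 left: {4}→1  {5}→1
  2 left: {3,5}→1  {4,5}→2
  3 left: {3,4,5}→3
  4 left: {2,3,4,5}→3
  placing 0:k first → 3 extensions

3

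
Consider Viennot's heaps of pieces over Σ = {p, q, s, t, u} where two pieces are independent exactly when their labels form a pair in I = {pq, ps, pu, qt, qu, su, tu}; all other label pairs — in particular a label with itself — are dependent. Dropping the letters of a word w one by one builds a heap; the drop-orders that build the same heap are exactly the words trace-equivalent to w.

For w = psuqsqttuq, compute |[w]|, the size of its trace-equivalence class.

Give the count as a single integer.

drop 0:p onto floor
drop 1:s onto floor
drop 2:u onto floor
drop 3:q onto {1:s}
drop 4:s onto {3:q}
drop 5:q onto {4:s}
drop 6:t onto {0:p, 4:s}
drop 7:t onto {6:t}
drop 8:u onto {2:u}
drop 9:q onto {5:q}
ground layer = {0:p, 1:s, 2:u}
drop-orders for the pieces not yet dropped (sum over which currently-grounded one goes next):
  1 to go: {7} 1  {8} 1  {9} 1
  2 to go: {2,8} 1  {5,9} 1  {6,7} 1  {7,8} 2  {7,9} 2  {8,9} 2
  3 to go: {0,6,7} 1  {2,7,8} 3  {2,8,9} 3  {5,7,9} 3  {5,8,9} 3  {6,7,8} 3  {6,7,9} 3  {7,8,9} 6
  4 to go: {0,6,7,8} 4  {0,6,7,9} 4  {2,5,8,9} 6  {2,6,7,8} 6  {2,7,8,9} 12  {5,6,7,9} 6  {5,7,8,9} 12  {6,7,8,9} 12
  5 to go: {0,2,6,7,8} 10  {0,5,6,7,9} 10  {0,6,7,8,9} 20  {2,5,7,8,9} 30  {2,6,7,8,9} 30  {4,5,6,7,9} 6  {5,6,7,8,9} 30
  6 to go: {0,2,6,7,8,9} 60  {0,4,5,6,7,9} 16  {0,5,6,7,8,9} 60  {2,5,6,7,8,9} 90  {3,4,5,6,7,9} 6  {4,5,6,7,8,9} 36
  7 to go: {0,2,5,6,7,8,9} 210  {0,3,4,5,6,7,9} 22  {0,4,5,6,7,8,9} 112  {1,3,4,5,6,7,9} 6  {2,4,5,6,7,8,9} 126  {3,4,5,6,7,8,9} 42
  8 to go: {0,1,3,4,5,6,7,9} 28  {0,2,4,5,6,7,8,9} 448  {0,3,4,5,6,7,8,9} 176  {1,3,4,5,6,7,8,9} 48  {2,3,4,5,6,7,8,9} 168
  if 0:p drops first: 216 orders
  if 1:s drops first: 792 orders
  if 2:u drops first: 252 orders
heap linearizations: 1260

1260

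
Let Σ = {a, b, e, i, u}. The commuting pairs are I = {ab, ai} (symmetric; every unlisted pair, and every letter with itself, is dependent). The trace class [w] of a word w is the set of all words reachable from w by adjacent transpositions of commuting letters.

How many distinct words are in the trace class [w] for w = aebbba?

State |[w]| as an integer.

4

#0=a has no predecessor
#1=e depends on [0:a]
#2=b depends on [1:e]
#3=b depends on [2:b]
#4=b depends on [3:b]
#5=a depends on [1:e]
sources: [0:a]
N(rest) = Σ N(rest − s) over sources s of rest; N(one piece) = 1:
  size 1 → [4]=1  [5]=1
  size 2 → [3,4]=1  [4,5]=2
  size 3 → [2,3,4]=1  [3,4,5]=3
  size 4 → [2,3,4,5]=4
  first=0(a) contributes 4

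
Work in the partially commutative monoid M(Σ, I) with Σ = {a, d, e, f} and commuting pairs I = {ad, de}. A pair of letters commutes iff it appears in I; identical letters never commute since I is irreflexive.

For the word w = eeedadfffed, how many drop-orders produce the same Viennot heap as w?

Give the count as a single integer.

30

piece 0:e — minimal
piece 1:e rests on {0:e}
piece 2:e rests on {1:e}
piece 3:d — minimal
piece 4:a rests on {2:e}
piece 5:d rests on {3:d}
piece 6:f rests on {4:a, 5:d}
piece 7:f rests on {6:f}
piece 8:f rests on {7:f}
piece 9:e rests on {8:f}
piece 10:d rests on {8:f}
minimal pieces: {0:e, 3:d}
ways to finish when only these pieces remain (= sum over removing one remaining piece with nothing left below it):
  1 left: {9}→1  {10}→1
  2 left: {9,10}→2
  3 left: {8,9,10}→2
  4 left: {7,8,9,10}→2
  5 left: {6,7,8,9,10}→2
  6 left: {4,6,7,8,9,10}→2  {5,6,7,8,9,10}→2
  7 left: {2,4,6,7,8,9,10}→2  {3,5,6,7,8,9,10}→2  {4,5,6,7,8,9,10}→4
  8 left: {1,2,4,6,7,8,9,10}→2  {2,4,5,6,7,8,9,10}→6  {3,4,5,6,7,8,9,10}→6
  9 left: {0,1,2,4,6,7,8,9,10}→2  {1,2,4,5,6,7,8,9,10}→8  {2,3,4,5,6,7,8,9,10}→12
  placing 0:e first → 20 extensions
  placing 3:d first → 10 extensions
total linear extensions = 30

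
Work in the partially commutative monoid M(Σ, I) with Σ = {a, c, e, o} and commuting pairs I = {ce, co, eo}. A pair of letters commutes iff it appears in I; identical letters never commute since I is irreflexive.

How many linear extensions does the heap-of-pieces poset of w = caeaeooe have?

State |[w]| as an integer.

6

0(c) covers ∅
1(a) covers 0:c
2(e) covers 1:a
3(a) covers 2:e
4(e) covers 3:a
5(o) covers 3:a
6(o) covers 5:o
7(e) covers 4:e
floor of heap: 0:c
completions by unplaced set U, small U first (add the entries for U minus each lowest piece of U):
  |U|=1: {6}:1  {7}:1
  |U|=2: {4,7}:1  {5,6}:1  {6,7}:2
  |U|=3: {4,6,7}:3  {5,6,7}:3
  |U|=4: {4,5,6,7}:6
  |U|=5: {3,4,5,6,7}:6
  |U|=6: {2,3,4,5,6,7}:6
  start at 0(c): 6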